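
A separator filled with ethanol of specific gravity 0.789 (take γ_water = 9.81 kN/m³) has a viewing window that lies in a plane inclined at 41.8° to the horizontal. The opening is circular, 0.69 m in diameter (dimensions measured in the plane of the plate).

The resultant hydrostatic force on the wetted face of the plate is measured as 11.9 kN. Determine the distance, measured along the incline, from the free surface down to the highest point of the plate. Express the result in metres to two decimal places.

γ = 0.789 × 9.81 = 7.74009 kN/m³.
A = π(0.345)² = 0.373928 m².
From F = γ·h_c·A, the centroid depth is h_c = 11.9/(7.74009 × 0.373928) = 4.11162 m.
Let θ = 41.8° be the plate's angle to the horizontal; measure y along the incline from where the plane meets the free surface. Vertical depth h = y·sinθ with sinθ = 0.666532.
Along the incline, y_c = h_c/sinθ = 4.11162/0.666532 = 6.16868 m.
The centroid is at the centre, 0.345 m below the top of the plate, so the highest point sits at y_top = 6.16868 − 0.345 = 5.82368 m along the incline.

y_top ≈ 5.82 m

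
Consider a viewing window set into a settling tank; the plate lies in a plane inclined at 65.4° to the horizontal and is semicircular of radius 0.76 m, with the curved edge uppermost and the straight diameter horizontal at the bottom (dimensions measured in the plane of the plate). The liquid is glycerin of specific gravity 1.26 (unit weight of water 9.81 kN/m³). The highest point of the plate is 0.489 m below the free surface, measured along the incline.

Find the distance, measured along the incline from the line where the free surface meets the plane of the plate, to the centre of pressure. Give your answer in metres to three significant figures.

γ = 1.26 × 9.81 = 12.3606 kN/m³.
Let θ = 65.4° be the plate's angle to the horizontal; measure y along the incline from where the plane meets the free surface. Vertical depth h = y·sinθ with sinθ = 0.909236.
The centroid lies 4r/(3π) = 0.322554 m above the diameter, so r − 4r/(3π) = 0.76 − 0.322554 = 0.437446 m below the topmost point, so y_c = 0.489 + 0.437446 = 0.926446 m and h_c = 0.926446 × 0.909236 = 0.842358 m.
A = πr²/2 = π × 0.76²/2 = 0.907292 m².
Resultant F = γ·h_c·A = 12.3606 × 0.842358 × 0.907292 = 9.44677 kN.
I_c = (π/8 − 8/(9π))·r⁴ = 0.109757 × 0.76⁴ = 0.0366173 m⁴.
Centre of pressure: y_p = y_c + I_c/(y_c·A) = 0.926446 + 0.0366173/(0.926446 × 0.907292) = 0.926446 + 0.0435631 = 0.970009 m along the plane.

y_p = 0.970 m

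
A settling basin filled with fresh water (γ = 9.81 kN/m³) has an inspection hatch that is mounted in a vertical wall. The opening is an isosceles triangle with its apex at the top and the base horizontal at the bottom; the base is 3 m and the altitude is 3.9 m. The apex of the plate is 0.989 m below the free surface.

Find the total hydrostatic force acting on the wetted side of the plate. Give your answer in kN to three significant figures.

γ = 9.81 kN/m³.
With the apex up, the centroid sits 2h/3 = 2 × 3.9/3 = 2.6 m below the apex, so the centroid depth is h_c = 0.989 + 2.6 = 3.589 m.
A = ½ × 3 × 3.9 = 5.85 m².
Resultant F = γ·h_c·A = 9.81 × 3.589 × 5.85 = 205.967 kN.

F ≈ 206 kN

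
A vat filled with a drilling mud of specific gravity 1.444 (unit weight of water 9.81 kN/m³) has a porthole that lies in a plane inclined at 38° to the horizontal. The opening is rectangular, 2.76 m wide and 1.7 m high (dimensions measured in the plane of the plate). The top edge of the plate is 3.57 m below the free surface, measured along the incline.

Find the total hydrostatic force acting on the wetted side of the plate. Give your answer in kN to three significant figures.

F ≈ 181 kN

γ = 1.444 × 9.81 = 14.16564 kN/m³.
Let θ = 38° be the plate's angle to the horizontal; measure y along the incline from where the plane meets the free surface. Vertical depth h = y·sinθ with sinθ = 0.615661.
The centroid lies 1.7/2 = 0.85 m below the top edge, so y_c = 3.57 + 0.85 = 4.42 m and h_c = 4.42 × 0.615661 = 2.72122 m.
A = 2.76 × 1.7 = 4.692 m².
Resultant F = γ·h_c·A = 14.16564 × 2.72122 × 4.692 = 180.866 kN.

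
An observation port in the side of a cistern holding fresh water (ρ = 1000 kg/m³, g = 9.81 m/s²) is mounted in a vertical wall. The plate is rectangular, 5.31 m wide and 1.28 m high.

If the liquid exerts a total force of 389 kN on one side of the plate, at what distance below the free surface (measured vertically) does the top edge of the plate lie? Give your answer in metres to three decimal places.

γ = ρg = 1000 × 9.81 = 9810 N/m³ = 9.81 kN/m³.
A = 5.31 × 1.28 = 6.7968 m².
From F = γ·h_c·A, the centroid depth is h_c = 389/(9.81 × 6.7968) = 5.83413 m.
The centroid lies 1.28/2 = 0.64 m below the top edge, so the top edge sits at h_top = 5.83413 − 0.64 = 5.19413 m below the surface.

d_top ≈ 5.194 m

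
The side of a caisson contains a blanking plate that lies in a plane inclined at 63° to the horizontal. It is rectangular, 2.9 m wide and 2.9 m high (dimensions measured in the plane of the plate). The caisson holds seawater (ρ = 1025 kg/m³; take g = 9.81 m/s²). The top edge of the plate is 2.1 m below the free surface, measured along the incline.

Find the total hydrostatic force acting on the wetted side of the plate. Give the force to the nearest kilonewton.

F ≈ 267 kN

γ = ρg = 1025 × 9.81 / 1000 = 10.05525 kN/m³.
Let θ = 63° be the plate's angle to the horizontal; measure y along the incline from where the plane meets the free surface. Vertical depth h = y·sinθ with sinθ = 0.891007.
The centroid lies 2.9/2 = 1.45 m below the top edge, so y_c = 2.1 + 1.45 = 3.55 m and h_c = 3.55 × 0.891007 = 3.16307 m.
A = 2.9 × 2.9 = 8.41 m².
Resultant F = γ·h_c·A = 10.05525 × 3.16307 × 8.41 = 267.484 kN.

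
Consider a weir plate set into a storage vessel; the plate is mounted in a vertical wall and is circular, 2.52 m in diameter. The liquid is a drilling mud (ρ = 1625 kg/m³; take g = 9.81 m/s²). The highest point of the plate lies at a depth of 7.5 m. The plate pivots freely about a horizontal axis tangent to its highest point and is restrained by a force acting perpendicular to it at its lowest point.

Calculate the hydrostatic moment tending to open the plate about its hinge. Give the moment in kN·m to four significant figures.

γ = ρg = 1625 × 9.81 / 1000 = 15.94125 kN/m³.
The centroid is at the centre, 1.26 m below the top of the plate, so the centroid depth is h_c = 7.5 + 1.26 = 8.76 m.
A = π(1.26)² = 4.98759 m².
Resultant F = γ·h_c·A = 15.94125 × 8.76 × 4.98759 = 696.494 kN.
I_c = πr⁴/4 = π × 1.26⁴/4 = 1.97958 m⁴.
Centre of pressure: y_p = y_c + I_c/(y_c·A) = 8.76 + 1.97958/(8.76 × 4.98759) = 8.76 + 0.0453083 = 8.80531 m along the plane.
The resultant acts 1.26 + 0.0453083 = 1.30531 m (along the plate) below the hinge at the top edge, so the moment about the hinge is M = F × 1.30531 = 696.494 × 1.30531 = 909.141 kN·m.

M ≈ 909.1 kN·m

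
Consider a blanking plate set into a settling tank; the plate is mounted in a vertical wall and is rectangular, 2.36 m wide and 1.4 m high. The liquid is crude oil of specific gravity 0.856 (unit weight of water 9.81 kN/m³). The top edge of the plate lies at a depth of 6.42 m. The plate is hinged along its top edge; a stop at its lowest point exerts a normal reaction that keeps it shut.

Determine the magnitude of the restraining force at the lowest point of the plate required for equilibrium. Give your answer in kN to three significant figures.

P ≈ 102 kN

γ = 0.856 × 9.81 = 8.39736 kN/m³.
The centroid lies 1.4/2 = 0.7 m below the top edge, so the centroid depth is h_c = 6.42 + 0.7 = 7.12 m.
A = 2.36 × 1.4 = 3.304 m².
Resultant F = γ·h_c·A = 8.39736 × 7.12 × 3.304 = 197.544 kN.
I_c = b·h³/12 = 2.36 × 1.4³/12 = 0.539653 m⁴.
Centre of pressure: y_p = y_c + I_c/(y_c·A) = 7.12 + 0.539653/(7.12 × 3.304) = 7.12 + 0.0229401 = 7.14294 m along the plane.
The resultant acts 0.7 + 0.0229401 = 0.72294 m (along the plate) below the hinge at the top edge, so the moment about the hinge is M = F × 0.72294 = 197.544 × 0.72294 = 142.812 kN·m.
A normal force at the bottom, 1.4 m from the hinge, must supply this moment: P = 142.812/1.4 = 102.009 kN.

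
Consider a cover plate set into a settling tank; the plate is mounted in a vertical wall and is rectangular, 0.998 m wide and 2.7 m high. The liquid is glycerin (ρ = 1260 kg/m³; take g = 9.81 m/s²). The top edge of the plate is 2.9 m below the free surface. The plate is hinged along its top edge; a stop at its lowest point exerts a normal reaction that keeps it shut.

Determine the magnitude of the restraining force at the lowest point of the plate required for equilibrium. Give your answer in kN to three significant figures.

γ = ρg = 1260 × 9.81 / 1000 = 12.3606 kN/m³.
The centroid lies 2.7/2 = 1.35 m below the top edge, so the centroid depth is h_c = 2.9 + 1.35 = 4.25 m.
A = 0.998 × 2.7 = 2.6946 m².
Resultant F = γ·h_c·A = 12.3606 × 4.25 × 2.6946 = 141.554 kN.
I_c = b·h³/12 = 0.998 × 2.7³/12 = 1.63697 m⁴.
Centre of pressure: y_p = y_c + I_c/(y_c·A) = 4.25 + 1.63697/(4.25 × 2.6946) = 4.25 + 0.142941 = 4.39294 m along the plane.
The resultant acts 1.35 + 0.142941 = 1.49294 m (along the plate) below the hinge at the top edge, so the moment about the hinge is M = F × 1.49294 = 141.554 × 1.49294 = 211.332 kN·m.
A normal force at the bottom, 2.7 m from the hinge, must supply this moment: P = 211.332/2.7 = 78.2711 kN.

P ≈ 78.3 kN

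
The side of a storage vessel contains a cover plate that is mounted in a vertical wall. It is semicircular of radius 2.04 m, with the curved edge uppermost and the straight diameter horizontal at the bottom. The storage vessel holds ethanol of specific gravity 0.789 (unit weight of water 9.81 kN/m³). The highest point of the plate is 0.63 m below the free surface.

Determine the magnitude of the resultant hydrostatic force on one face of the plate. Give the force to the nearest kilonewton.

F ≈ 91 kN

γ = 0.789 × 9.81 = 7.74009 kN/m³.
The centroid lies 4r/(3π) = 0.865803 m above the diameter, so r − 4r/(3π) = 2.04 − 0.865803 = 1.1742 m below the topmost point, so the centroid depth is h_c = 0.63 + 1.1742 = 1.8042 m.
A = πr²/2 = π × 2.04²/2 = 6.53703 m².
Resultant F = γ·h_c·A = 7.74009 × 1.8042 × 6.53703 = 91.2875 kN.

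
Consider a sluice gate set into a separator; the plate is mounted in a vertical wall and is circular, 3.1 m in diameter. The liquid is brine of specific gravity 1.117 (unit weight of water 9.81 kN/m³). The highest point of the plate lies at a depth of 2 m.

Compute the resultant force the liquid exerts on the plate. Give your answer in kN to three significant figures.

γ = 1.117 × 9.81 = 10.95777 kN/m³.
The centroid is at the centre, 1.55 m below the top of the plate, so the centroid depth is h_c = 2 + 1.55 = 3.55 m.
A = π(1.55)² = 7.54768 m².
Resultant F = γ·h_c·A = 10.95777 × 3.55 × 7.54768 = 293.605 kN.

F ≈ 294 kN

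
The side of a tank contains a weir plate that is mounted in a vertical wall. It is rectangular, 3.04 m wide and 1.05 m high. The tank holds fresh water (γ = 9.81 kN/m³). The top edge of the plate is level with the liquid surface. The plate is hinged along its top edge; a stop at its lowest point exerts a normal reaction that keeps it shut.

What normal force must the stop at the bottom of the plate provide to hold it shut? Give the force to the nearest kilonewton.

P ≈ 11 kN

γ = 9.81 kN/m³.
The centroid lies 1.05/2 = 0.525 m below the top edge, so the centroid depth is h_c = 0.525 m.
A = 3.04 × 1.05 = 3.192 m².
Resultant F = γ·h_c·A = 9.81 × 0.525 × 3.192 = 16.4396 kN.
I_c = b·h³/12 = 3.04 × 1.05³/12 = 0.293265 m⁴.
Centre of pressure: y_p = y_c + I_c/(y_c·A) = 0.525 + 0.293265/(0.525 × 3.192) = 0.525 + 0.175 = 0.7 m along the plane.
The resultant acts 0.525 + 0.175 = 0.7 m (along the plate) below the hinge at the top edge, so the moment about the hinge is M = F × 0.7 = 16.4396 × 0.7 = 11.5077 kN·m.
A normal force at the bottom, 1.05 m from the hinge, must supply this moment: P = 11.5077/1.05 = 10.9597 kN.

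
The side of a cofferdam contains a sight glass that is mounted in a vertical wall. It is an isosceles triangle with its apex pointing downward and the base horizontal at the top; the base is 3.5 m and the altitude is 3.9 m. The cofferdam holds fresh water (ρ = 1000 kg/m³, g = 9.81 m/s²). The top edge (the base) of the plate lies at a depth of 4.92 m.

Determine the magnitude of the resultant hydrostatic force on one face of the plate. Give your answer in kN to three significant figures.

F ≈ 416 kN

γ = ρg = 1000 × 9.81 = 9810 N/m³ = 9.81 kN/m³.
With the apex down, the centroid sits h/3 = 3.9/3 = 1.3 m below the base (the top edge), so the centroid depth is h_c = 4.92 + 1.3 = 6.22 m.
A = ½ × 3.5 × 3.9 = 6.825 m².
Resultant F = γ·h_c·A = 9.81 × 6.22 × 6.825 = 416.449 kN.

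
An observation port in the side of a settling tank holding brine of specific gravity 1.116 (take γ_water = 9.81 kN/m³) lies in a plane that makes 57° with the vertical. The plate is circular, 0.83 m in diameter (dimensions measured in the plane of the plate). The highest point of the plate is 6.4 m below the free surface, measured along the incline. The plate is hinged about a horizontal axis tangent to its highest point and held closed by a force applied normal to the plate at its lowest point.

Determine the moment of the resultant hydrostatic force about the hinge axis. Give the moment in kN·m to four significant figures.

γ = 1.116 × 9.81 = 10.94796 kN/m³.
The plate makes 57° with the vertical, i.e. θ = 90° − 57° = 33° to the horizontal. Measuring y along the incline from the free-surface line, vertical depth h = y·sinθ with sinθ = 0.544639.
The centroid is at the centre, 0.415 m below the top of the plate, so y_c = 6.4 + 0.415 = 6.815 m and h_c = 6.815 × 0.544639 = 3.71171 m.
A = π(0.415)² = 0.541061 m².
Resultant F = γ·h_c·A = 10.94796 × 3.71171 × 0.541061 = 21.9864 kN.
I_c = πr⁴/4 = π × 0.415⁴/4 = 0.023296 m⁴.
Centre of pressure: y_p = y_c + I_c/(y_c·A) = 6.815 + 0.023296/(6.815 × 0.541061) = 6.815 + 0.00631785 = 6.82132 m along the plane.
The resultant acts 0.415 + 0.00631785 = 0.421318 m (along the plate) below the hinge at the top edge, so the moment about the hinge is M = F × 0.421318 = 21.9864 × 0.421318 = 9.26327 kN·m.

M ≈ 9.263 kN·m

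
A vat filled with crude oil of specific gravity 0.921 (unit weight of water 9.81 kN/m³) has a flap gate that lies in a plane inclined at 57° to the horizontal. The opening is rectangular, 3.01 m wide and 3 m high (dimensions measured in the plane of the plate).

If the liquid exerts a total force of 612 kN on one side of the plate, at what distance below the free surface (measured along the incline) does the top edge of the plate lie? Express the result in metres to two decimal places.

y_top ≈ 7.44 m

γ = 0.921 × 9.81 = 9.03501 kN/m³.
A = 3.01 × 3 = 9.03 m².
From F = γ·h_c·A, the centroid depth is h_c = 612/(9.03501 × 9.03) = 7.50127 m.
Let θ = 57° be the plate's angle to the horizontal; measure y along the incline from where the plane meets the free surface. Vertical depth h = y·sinθ with sinθ = 0.838671.
Along the incline, y_c = h_c/sinθ = 7.50127/0.838671 = 8.94423 m.
The centroid lies 3/2 = 1.5 m below the top edge, so the top edge sits at y_top = 8.94423 − 1.5 = 7.44423 m along the incline.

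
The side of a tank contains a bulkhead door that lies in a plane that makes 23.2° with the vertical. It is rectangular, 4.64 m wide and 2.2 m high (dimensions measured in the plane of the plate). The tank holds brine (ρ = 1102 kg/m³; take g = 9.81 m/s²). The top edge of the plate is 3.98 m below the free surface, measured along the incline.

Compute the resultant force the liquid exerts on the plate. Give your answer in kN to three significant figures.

γ = ρg = 1102 × 9.81 / 1000 = 10.81062 kN/m³.
The plate makes 23.2° with the vertical, i.e. θ = 90° − 23.2° = 66.8° to the horizontal. Measuring y along the incline from the free-surface line, vertical depth h = y·sinθ with sinθ = 0.919135.
The centroid lies 2.2/2 = 1.1 m below the top edge, so y_c = 3.98 + 1.1 = 5.08 m and h_c = 5.08 × 0.919135 = 4.66921 m.
A = 4.64 × 2.2 = 10.208 m².
Resultant F = γ·h_c·A = 10.81062 × 4.66921 × 10.208 = 515.27 kN.

F ≈ 515 kN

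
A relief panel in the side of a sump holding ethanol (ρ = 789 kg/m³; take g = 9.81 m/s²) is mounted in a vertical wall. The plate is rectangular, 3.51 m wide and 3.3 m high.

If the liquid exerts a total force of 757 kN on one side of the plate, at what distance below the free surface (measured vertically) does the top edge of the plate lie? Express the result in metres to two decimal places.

γ = ρg = 789 × 9.81 / 1000 = 7.74009 kN/m³.
A = 3.51 × 3.3 = 11.583 m².
From F = γ·h_c·A, the centroid depth is h_c = 757/(7.74009 × 11.583) = 8.44362 m.
The centroid lies 3.3/2 = 1.65 m below the top edge, so the top edge sits at h_top = 8.44362 − 1.65 = 6.79362 m below the surface.

d_top ≈ 6.79 m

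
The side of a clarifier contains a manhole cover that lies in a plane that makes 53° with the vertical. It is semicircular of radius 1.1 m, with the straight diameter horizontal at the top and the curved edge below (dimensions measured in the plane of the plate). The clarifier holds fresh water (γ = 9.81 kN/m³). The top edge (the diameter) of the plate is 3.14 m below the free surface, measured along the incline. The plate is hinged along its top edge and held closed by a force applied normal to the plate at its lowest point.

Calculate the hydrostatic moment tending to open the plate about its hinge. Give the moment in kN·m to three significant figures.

M ≈ 19.8 kN·m

γ = 9.81 kN/m³.
The plate makes 53° with the vertical, i.e. θ = 90° − 53° = 37° to the horizontal. Measuring y along the incline from the free-surface line, vertical depth h = y·sinθ with sinθ = 0.601815.
The centroid of a semicircle lies 4r/(3π) = 0.466854 m from the diameter, here below the top edge, so y_c = 3.14 + 0.466854 = 3.60685 m and h_c = 3.60685 × 0.601815 = 2.17066 m.
A = πr²/2 = π × 1.1²/2 = 1.90066 m².
Resultant F = γ·h_c·A = 9.81 × 2.17066 × 1.90066 = 40.473 kN.
I_c = (π/8 − 8/(9π))·r⁴ = 0.109757 × 1.1⁴ = 0.160695 m⁴.
Centre of pressure: y_p = y_c + I_c/(y_c·A) = 3.60685 + 0.160695/(3.60685 × 1.90066) = 3.60685 + 0.0234407 = 3.63029 m along the plane.
The resultant acts 0.466854 + 0.0234407 = 0.490295 m (along the plate) below the hinge at the top edge, so the moment about the hinge is M = F × 0.490295 = 40.473 × 0.490295 = 19.8437 kN·m.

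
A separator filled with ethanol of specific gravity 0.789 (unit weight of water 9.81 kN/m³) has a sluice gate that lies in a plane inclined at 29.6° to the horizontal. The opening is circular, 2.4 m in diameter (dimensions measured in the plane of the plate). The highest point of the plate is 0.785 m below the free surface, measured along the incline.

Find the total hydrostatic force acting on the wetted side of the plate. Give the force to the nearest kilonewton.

F ≈ 34 kN

γ = 0.789 × 9.81 = 7.74009 kN/m³.
Let θ = 29.6° be the plate's angle to the horizontal; measure y along the incline from where the plane meets the free surface. Vertical depth h = y·sinθ with sinθ = 0.493942.
The centroid is at the centre, 1.2 m below the top of the plate, so y_c = 0.785 + 1.2 = 1.985 m and h_c = 1.985 × 0.493942 = 0.980475 m.
A = π(1.2)² = 4.52389 m².
Resultant F = γ·h_c·A = 7.74009 × 0.980475 × 4.52389 = 34.3316 kN.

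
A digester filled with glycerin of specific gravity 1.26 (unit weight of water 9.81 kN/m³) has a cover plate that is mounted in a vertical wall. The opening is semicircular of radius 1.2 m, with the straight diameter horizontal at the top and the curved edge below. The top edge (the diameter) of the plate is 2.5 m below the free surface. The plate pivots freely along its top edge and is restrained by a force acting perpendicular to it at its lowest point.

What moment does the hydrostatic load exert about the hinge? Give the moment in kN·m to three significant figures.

γ = 1.26 × 9.81 = 12.3606 kN/m³.
The centroid of a semicircle lies 4r/(3π) = 0.509296 m from the diameter, here below the top edge, so the centroid depth is h_c = 2.5 + 0.509296 = 3.0093 m.
A = πr²/2 = π × 1.2²/2 = 2.26195 m².
Resultant F = γ·h_c·A = 12.3606 × 3.0093 × 2.26195 = 84.1372 kN.
I_c = (π/8 − 8/(9π))·r⁴ = 0.109757 × 1.2⁴ = 0.227592 m⁴.
Centre of pressure: y_p = y_c + I_c/(y_c·A) = 3.0093 + 0.227592/(3.0093 × 2.26195) = 3.0093 + 0.0334356 = 3.04274 m along the plane.
The resultant acts 0.509296 + 0.0334356 = 0.542732 m (along the plate) below the hinge at the top edge, so the moment about the hinge is M = F × 0.542732 = 84.1372 × 0.542732 = 45.664 kN·m.

M ≈ 45.7 kN·m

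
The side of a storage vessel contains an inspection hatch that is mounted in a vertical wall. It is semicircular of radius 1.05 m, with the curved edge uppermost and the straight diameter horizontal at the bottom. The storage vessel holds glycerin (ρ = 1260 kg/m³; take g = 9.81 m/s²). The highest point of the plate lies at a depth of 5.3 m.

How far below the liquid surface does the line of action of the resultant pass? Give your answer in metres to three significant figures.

γ = ρg = 1260 × 9.81 / 1000 = 12.3606 kN/m³.
The centroid lies 4r/(3π) = 0.445634 m above the diameter, so r − 4r/(3π) = 1.05 − 0.445634 = 0.604366 m below the topmost point, so the centroid depth is h_c = 5.3 + 0.604366 = 5.90437 m.
A = πr²/2 = π × 1.05²/2 = 1.7318 m².
Resultant F = γ·h_c·A = 12.3606 × 5.90437 × 1.7318 = 126.389 kN.
I_c = (π/8 − 8/(9π))·r⁴ = 0.109757 × 1.05⁴ = 0.13341 m⁴.
Centre of pressure: y_p = y_c + I_c/(y_c·A) = 5.90437 + 0.13341/(5.90437 × 1.7318) = 5.90437 + 0.0130472 = 5.91742 m along the plane.

h_p = 5.92 m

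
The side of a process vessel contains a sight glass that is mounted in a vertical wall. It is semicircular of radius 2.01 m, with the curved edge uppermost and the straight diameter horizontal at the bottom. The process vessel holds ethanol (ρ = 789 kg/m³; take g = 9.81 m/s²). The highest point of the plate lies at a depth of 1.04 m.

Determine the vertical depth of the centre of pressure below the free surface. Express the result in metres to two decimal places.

γ = ρg = 789 × 9.81 / 1000 = 7.74009 kN/m³.
The centroid lies 4r/(3π) = 0.85307 m above the diameter, so r − 4r/(3π) = 2.01 − 0.85307 = 1.15693 m below the topmost point, so the centroid depth is h_c = 1.04 + 1.15693 = 2.19693 m.
A = πr²/2 = π × 2.01²/2 = 6.34617 m².
Resultant F = γ·h_c·A = 7.74009 × 2.19693 × 6.34617 = 107.913 kN.
I_c = (π/8 − 8/(9π))·r⁴ = 0.109757 × 2.01⁴ = 1.7915 m⁴.
Centre of pressure: y_p = y_c + I_c/(y_c·A) = 2.19693 + 1.7915/(2.19693 × 6.34617) = 2.19693 + 0.128496 = 2.32543 m along the plane.

h_p = 2.33 m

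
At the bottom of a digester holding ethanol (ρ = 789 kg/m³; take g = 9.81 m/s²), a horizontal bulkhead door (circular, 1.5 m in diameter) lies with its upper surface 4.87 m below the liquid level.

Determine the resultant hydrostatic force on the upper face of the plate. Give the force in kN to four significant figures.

F ≈ 66.61 kN

γ = ρg = 789 × 9.81 / 1000 = 7.74009 kN/m³.
The plate is horizontal, so pressure is uniform at p = γ·h = 7.74009 × 4.87 = 37.6942 kN/m².
A = π(0.75)² = 1.76715 m².
F = p·A = 37.6942 × 1.76715 = 66.6113 kN.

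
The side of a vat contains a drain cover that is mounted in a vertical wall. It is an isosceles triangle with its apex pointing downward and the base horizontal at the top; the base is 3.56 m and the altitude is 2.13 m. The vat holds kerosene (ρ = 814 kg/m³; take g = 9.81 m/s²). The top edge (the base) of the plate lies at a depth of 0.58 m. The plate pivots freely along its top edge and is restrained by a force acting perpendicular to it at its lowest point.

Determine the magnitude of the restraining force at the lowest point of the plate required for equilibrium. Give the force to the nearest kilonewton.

γ = ρg = 814 × 9.81 / 1000 = 7.98534 kN/m³.
With the apex down, the centroid sits h/3 = 2.13/3 = 0.71 m below the base (the top edge), so the centroid depth is h_c = 0.58 + 0.71 = 1.29 m.
A = ½ × 3.56 × 2.13 = 3.7914 m².
Resultant F = γ·h_c·A = 7.98534 × 1.29 × 3.7914 = 39.0555 kN.
I_c = b·h³/36 = 3.56 × 2.13³/36 = 0.955622 m⁴.
Centre of pressure: y_p = y_c + I_c/(y_c·A) = 1.29 + 0.955622/(1.29 × 3.7914) = 1.29 + 0.195388 = 1.48539 m along the plane.
The resultant acts 0.71 + 0.195388 = 0.905388 m (along the plate) below the hinge at the top edge, so the moment about the hinge is M = F × 0.905388 = 39.0555 × 0.905388 = 35.3604 kN·m.
A normal force at the bottom, 2.13 m from the hinge, must supply this moment: P = 35.3604/2.13 = 16.6011 kN.

P ≈ 17 kN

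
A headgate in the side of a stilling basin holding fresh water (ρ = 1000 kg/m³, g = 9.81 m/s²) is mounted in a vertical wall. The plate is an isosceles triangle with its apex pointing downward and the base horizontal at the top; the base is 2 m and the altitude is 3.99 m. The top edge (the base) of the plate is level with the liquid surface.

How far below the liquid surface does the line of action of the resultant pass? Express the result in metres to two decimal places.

γ = ρg = 1000 × 9.81 = 9810 N/m³ = 9.81 kN/m³.
With the apex down, the centroid sits h/3 = 3.99/3 = 1.33 m below the base (the top edge), so the centroid depth is h_c = 1.33 m.
A = ½ × 2 × 3.99 = 3.99 m².
Resultant F = γ·h_c·A = 9.81 × 1.33 × 3.99 = 52.0587 kN.
I_c = b·h³/36 = 2 × 3.99³/36 = 3.52896 m⁴.
Centre of pressure: y_p = y_c + I_c/(y_c·A) = 1.33 + 3.52896/(1.33 × 3.99) = 1.33 + 0.665001 = 1.995 m along the plane.

h_p = 2.00 m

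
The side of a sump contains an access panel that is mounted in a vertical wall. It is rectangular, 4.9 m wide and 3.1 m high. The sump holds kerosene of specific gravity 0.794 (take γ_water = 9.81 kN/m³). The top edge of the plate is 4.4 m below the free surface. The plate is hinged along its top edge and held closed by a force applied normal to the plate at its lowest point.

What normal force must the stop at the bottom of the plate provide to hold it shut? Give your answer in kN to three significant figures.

P ≈ 383 kN

γ = 0.794 × 9.81 = 7.78914 kN/m³.
The centroid lies 3.1/2 = 1.55 m below the top edge, so the centroid depth is h_c = 4.4 + 1.55 = 5.95 m.
A = 4.9 × 3.1 = 15.19 m².
Resultant F = γ·h_c·A = 7.78914 × 5.95 × 15.19 = 703.986 kN.
I_c = b·h³/12 = 4.9 × 3.1³/12 = 12.1647 m⁴.
Centre of pressure: y_p = y_c + I_c/(y_c·A) = 5.95 + 12.1647/(5.95 × 15.19) = 5.95 + 0.134594 = 6.08459 m along the plane.
The resultant acts 1.55 + 0.134594 = 1.68459 m (along the plate) below the hinge at the top edge, so the moment about the hinge is M = F × 1.68459 = 703.986 × 1.68459 = 1185.93 kN·m.
A normal force at the bottom, 3.1 m from the hinge, must supply this moment: P = 1185.93/3.1 = 382.558 kN.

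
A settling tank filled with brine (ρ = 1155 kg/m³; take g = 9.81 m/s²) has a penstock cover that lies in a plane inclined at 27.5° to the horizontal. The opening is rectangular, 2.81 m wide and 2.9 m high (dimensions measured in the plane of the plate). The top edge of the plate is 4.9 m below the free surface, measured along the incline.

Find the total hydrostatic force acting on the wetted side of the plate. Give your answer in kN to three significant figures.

F ≈ 271 kN

γ = ρg = 1155 × 9.81 / 1000 = 11.33055 kN/m³.
Let θ = 27.5° be the plate's angle to the horizontal; measure y along the incline from where the plane meets the free surface. Vertical depth h = y·sinθ with sinθ = 0.461749.
The centroid lies 2.9/2 = 1.45 m below the top edge, so y_c = 4.9 + 1.45 = 6.35 m and h_c = 6.35 × 0.461749 = 2.93211 m.
A = 2.81 × 2.9 = 8.149 m².
Resultant F = γ·h_c·A = 11.33055 × 2.93211 × 8.149 = 270.729 kN.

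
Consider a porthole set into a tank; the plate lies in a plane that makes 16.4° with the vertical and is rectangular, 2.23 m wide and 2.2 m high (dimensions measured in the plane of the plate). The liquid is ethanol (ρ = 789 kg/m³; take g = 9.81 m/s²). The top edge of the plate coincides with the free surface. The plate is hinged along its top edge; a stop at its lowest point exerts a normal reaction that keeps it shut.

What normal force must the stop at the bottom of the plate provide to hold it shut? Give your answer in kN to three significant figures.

P ≈ 26.7 kN

γ = ρg = 789 × 9.81 / 1000 = 7.74009 kN/m³.
The plate makes 16.4° with the vertical, i.e. θ = 90° − 16.4° = 73.6° to the horizontal. Measuring y along the incline from the free-surface line, vertical depth h = y·sinθ with sinθ = 0.959314.
The centroid lies 2.2/2 = 1.1 m below the top edge, so y_c = 1.1 m and h_c = 1.1 × 0.959314 = 1.05525 m.
A = 2.23 × 2.2 = 4.906 m².
Resultant F = γ·h_c·A = 7.74009 × 1.05525 × 4.906 = 40.0709 kN.
I_c = b·h³/12 = 2.23 × 2.2³/12 = 1.97875 m⁴.
Centre of pressure: y_p = y_c + I_c/(y_c·A) = 1.1 + 1.97875/(1.1 × 4.906) = 1.1 + 0.366666 = 1.46667 m along the plane.
The resultant acts 1.1 + 0.366666 = 1.46667 m (along the plate) below the hinge at the top edge, so the moment about the hinge is M = F × 1.46667 = 40.0709 × 1.46667 = 58.7708 kN·m.
A normal force at the bottom, 2.2 m from the hinge, must supply this moment: P = 58.7708/2.2 = 26.714 kN.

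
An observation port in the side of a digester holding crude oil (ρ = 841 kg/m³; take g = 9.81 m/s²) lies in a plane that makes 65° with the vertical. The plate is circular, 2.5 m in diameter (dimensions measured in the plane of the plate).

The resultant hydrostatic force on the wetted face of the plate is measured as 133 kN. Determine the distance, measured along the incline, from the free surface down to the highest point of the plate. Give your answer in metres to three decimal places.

y_top ≈ 6.521 m

γ = ρg = 841 × 9.81 / 1000 = 8.25021 kN/m³.
A = π(1.25)² = 4.90874 m².
From F = γ·h_c·A, the centroid depth is h_c = 133/(8.25021 × 4.90874) = 3.2841 m.
The plate makes 65° with the vertical, i.e. θ = 90° − 65° = 25° to the horizontal. Measuring y along the incline from the free-surface line, vertical depth h = y·sinθ with sinθ = 0.422618.
Along the incline, y_c = h_c/sinθ = 3.2841/0.422618 = 7.77085 m.
The centroid is at the centre, 1.25 m below the top of the plate, so the highest point sits at y_top = 7.77085 − 1.25 = 6.52085 m along the incline.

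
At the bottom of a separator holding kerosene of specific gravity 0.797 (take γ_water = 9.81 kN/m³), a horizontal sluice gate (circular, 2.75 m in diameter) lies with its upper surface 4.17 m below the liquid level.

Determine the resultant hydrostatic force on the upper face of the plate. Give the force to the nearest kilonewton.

γ = 0.797 × 9.81 = 7.81857 kN/m³.
The plate is horizontal, so pressure is uniform at p = γ·h = 7.81857 × 4.17 = 32.6034 kN/m².
A = π(1.375)² = 5.93957 m².
F = p·A = 32.6034 × 5.93957 = 193.65 kN.

F ≈ 194 kN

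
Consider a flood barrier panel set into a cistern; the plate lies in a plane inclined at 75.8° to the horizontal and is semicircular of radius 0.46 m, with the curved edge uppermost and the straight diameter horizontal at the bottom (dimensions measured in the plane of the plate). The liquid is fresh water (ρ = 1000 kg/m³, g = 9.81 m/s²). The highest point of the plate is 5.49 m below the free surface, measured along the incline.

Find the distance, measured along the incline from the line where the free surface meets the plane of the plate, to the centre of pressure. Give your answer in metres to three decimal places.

y_p = 5.757 m

γ = ρg = 1000 × 9.81 = 9810 N/m³ = 9.81 kN/m³.
Let θ = 75.8° be the plate's angle to the horizontal; measure y along the incline from where the plane meets the free surface. Vertical depth h = y·sinθ with sinθ = 0.969445.
The centroid lies 4r/(3π) = 0.19523 m above the diameter, so r − 4r/(3π) = 0.46 − 0.19523 = 0.26477 m below the topmost point, so y_c = 5.49 + 0.26477 = 5.75477 m and h_c = 5.75477 × 0.969445 = 5.57893 m.
A = πr²/2 = π × 0.46²/2 = 0.332381 m².
Resultant F = γ·h_c·A = 9.81 × 5.57893 × 0.332381 = 18.191 kN.
I_c = (π/8 − 8/(9π))·r⁴ = 0.109757 × 0.46⁴ = 0.00491432 m⁴.
Centre of pressure: y_p = y_c + I_c/(y_c·A) = 5.75477 + 0.00491432/(5.75477 × 0.332381) = 5.75477 + 0.00256921 = 5.75734 m along the plane.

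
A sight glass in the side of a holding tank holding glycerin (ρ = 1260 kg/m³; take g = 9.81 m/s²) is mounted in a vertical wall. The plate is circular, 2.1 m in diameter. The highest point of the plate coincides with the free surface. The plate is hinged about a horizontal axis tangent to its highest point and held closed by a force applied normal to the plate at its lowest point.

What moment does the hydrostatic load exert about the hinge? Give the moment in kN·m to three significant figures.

M ≈ 59.0 kN·m

γ = ρg = 1260 × 9.81 / 1000 = 12.3606 kN/m³.
The centroid is at the centre, 1.05 m below the top of the plate, so the centroid depth is h_c = 1.05 m.
A = π(1.05)² = 3.46361 m².
Resultant F = γ·h_c·A = 12.3606 × 1.05 × 3.46361 = 44.9529 kN.
I_c = πr⁴/4 = π × 1.05⁴/4 = 0.954656 m⁴.
Centre of pressure: y_p = y_c + I_c/(y_c·A) = 1.05 + 0.954656/(1.05 × 3.46361) = 1.05 + 0.2625 = 1.3125 m along the plane.
The resultant acts 1.05 + 0.2625 = 1.3125 m (along the plate) below the hinge at the top edge, so the moment about the hinge is M = F × 1.3125 = 44.9529 × 1.3125 = 59.0007 kN·m.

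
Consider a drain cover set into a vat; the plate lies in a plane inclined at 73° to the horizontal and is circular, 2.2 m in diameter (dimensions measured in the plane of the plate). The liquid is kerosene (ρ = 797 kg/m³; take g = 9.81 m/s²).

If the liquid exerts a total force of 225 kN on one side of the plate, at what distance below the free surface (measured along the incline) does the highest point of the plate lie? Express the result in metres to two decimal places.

y_top ≈ 6.82 m

γ = ρg = 797 × 9.81 / 1000 = 7.81857 kN/m³.
A = π(1.1)² = 3.80133 m².
From F = γ·h_c·A, the centroid depth is h_c = 225/(7.81857 × 3.80133) = 7.57041 m.
Let θ = 73° be the plate's angle to the horizontal; measure y along the incline from where the plane meets the free surface. Vertical depth h = y·sinθ with sinθ = 0.956305.
Along the incline, y_c = h_c/sinθ = 7.57041/0.956305 = 7.91631 m.
The centroid is at the centre, 1.1 m below the top of the plate, so the highest point sits at y_top = 7.91631 − 1.1 = 6.81631 m along the incline.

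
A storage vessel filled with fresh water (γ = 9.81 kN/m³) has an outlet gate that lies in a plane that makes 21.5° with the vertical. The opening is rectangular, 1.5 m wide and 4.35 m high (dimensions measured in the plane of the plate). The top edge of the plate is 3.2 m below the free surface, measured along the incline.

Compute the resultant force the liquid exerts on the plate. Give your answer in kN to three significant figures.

γ = 9.81 kN/m³.
The plate makes 21.5° with the vertical, i.e. θ = 90° − 21.5° = 68.5° to the horizontal. Measuring y along the incline from the free-surface line, vertical depth h = y·sinθ with sinθ = 0.930418.
The centroid lies 4.35/2 = 2.175 m below the top edge, so y_c = 3.2 + 2.175 = 5.375 m and h_c = 5.375 × 0.930418 = 5.001 m.
A = 1.5 × 4.35 = 6.525 m².
Resultant F = γ·h_c·A = 9.81 × 5.001 × 6.525 = 320.115 kN.

F ≈ 320 kN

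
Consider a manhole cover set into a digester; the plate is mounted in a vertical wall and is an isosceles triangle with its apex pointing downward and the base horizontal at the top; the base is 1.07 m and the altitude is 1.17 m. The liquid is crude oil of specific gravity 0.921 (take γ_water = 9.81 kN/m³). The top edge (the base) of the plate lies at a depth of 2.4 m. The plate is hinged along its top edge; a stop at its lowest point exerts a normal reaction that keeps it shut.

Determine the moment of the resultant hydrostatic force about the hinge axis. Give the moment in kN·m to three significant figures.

M ≈ 6.58 kN·m

γ = 0.921 × 9.81 = 9.03501 kN/m³.
With the apex down, the centroid sits h/3 = 1.17/3 = 0.39 m below the base (the top edge), so the centroid depth is h_c = 2.4 + 0.39 = 2.79 m.
A = ½ × 1.07 × 1.17 = 0.62595 m².
Resultant F = γ·h_c·A = 9.03501 × 2.79 × 0.62595 = 15.7787 kN.
I_c = b·h³/36 = 1.07 × 1.17³/36 = 0.0476035 m⁴.
Centre of pressure: y_p = y_c + I_c/(y_c·A) = 2.79 + 0.0476035/(2.79 × 0.62595) = 2.79 + 0.0272581 = 2.81726 m along the plane.
The resultant acts 0.39 + 0.0272581 = 0.417258 m (along the plate) below the hinge at the top edge, so the moment about the hinge is M = F × 0.417258 = 15.7787 × 0.417258 = 6.58379 kN·m.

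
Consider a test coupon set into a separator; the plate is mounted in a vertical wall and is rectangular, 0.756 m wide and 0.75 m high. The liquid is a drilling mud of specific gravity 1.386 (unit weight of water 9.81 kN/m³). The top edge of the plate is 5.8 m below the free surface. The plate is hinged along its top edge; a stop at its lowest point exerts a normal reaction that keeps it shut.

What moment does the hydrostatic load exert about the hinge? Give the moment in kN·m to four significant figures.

M ≈ 18.21 kN·m

γ = 1.386 × 9.81 = 13.59666 kN/m³.
The centroid lies 0.75/2 = 0.375 m below the top edge, so the centroid depth is h_c = 5.8 + 0.375 = 6.175 m.
A = 0.756 × 0.75 = 0.567 m².
Resultant F = γ·h_c·A = 13.59666 × 6.175 × 0.567 = 47.605 kN.
I_c = b·h³/12 = 0.756 × 0.75³/12 = 0.0265781 m⁴.
Centre of pressure: y_p = y_c + I_c/(y_c·A) = 6.175 + 0.0265781/(6.175 × 0.567) = 6.175 + 0.00759109 = 6.18259 m along the plane.
The resultant acts 0.375 + 0.00759109 = 0.382591 m (along the plate) below the hinge at the top edge, so the moment about the hinge is M = F × 0.382591 = 47.605 × 0.382591 = 18.2132 kN·m.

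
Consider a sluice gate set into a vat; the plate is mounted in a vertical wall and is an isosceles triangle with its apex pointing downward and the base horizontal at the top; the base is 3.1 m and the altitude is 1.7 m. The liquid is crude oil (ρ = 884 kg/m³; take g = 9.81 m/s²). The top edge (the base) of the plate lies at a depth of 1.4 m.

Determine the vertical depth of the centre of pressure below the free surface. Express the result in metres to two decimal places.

γ = ρg = 884 × 9.81 / 1000 = 8.67204 kN/m³.
With the apex down, the centroid sits h/3 = 1.7/3 = 0.566667 m below the base (the top edge), so the centroid depth is h_c = 1.4 + 0.566667 = 1.96667 m.
A = ½ × 3.1 × 1.7 = 2.635 m².
Resultant F = γ·h_c·A = 8.67204 × 1.96667 × 2.635 = 44.94 kN.
I_c = b·h³/36 = 3.1 × 1.7³/36 = 0.423064 m⁴.
Centre of pressure: y_p = y_c + I_c/(y_c·A) = 1.96667 + 0.423064/(1.96667 × 2.635) = 1.96667 + 0.0816383 = 2.04831 m along the plane.

h_p = 2.05 m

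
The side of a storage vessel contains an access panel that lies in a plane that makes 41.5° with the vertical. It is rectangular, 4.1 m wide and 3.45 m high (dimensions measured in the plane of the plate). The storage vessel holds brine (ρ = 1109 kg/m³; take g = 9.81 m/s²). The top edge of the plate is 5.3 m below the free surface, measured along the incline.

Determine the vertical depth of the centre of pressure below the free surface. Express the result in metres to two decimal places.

γ = ρg = 1109 × 9.81 / 1000 = 10.87929 kN/m³.
The plate makes 41.5° with the vertical, i.e. θ = 90° − 41.5° = 48.5° to the horizontal. Measuring y along the incline from the free-surface line, vertical depth h = y·sinθ with sinθ = 0.748956.
The centroid lies 3.45/2 = 1.725 m below the top edge, so y_c = 5.3 + 1.725 = 7.025 m and h_c = 7.025 × 0.748956 = 5.26142 m.
A = 4.1 × 3.45 = 14.145 m².
Resultant F = γ·h_c·A = 10.87929 × 5.26142 × 14.145 = 809.667 kN.
I_c = b·h³/12 = 4.1 × 3.45³/12 = 14.0301 m⁴.
Centre of pressure: y_p = y_c + I_c/(y_c·A) = 7.025 + 14.0301/(7.025 × 14.145) = 7.025 + 0.141192 = 7.16619 m along the plane.
Vertically, h_p = y_p·sinθ = 7.16619 × 0.748956 = 5.36716 m.

h_p = 5.37 m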